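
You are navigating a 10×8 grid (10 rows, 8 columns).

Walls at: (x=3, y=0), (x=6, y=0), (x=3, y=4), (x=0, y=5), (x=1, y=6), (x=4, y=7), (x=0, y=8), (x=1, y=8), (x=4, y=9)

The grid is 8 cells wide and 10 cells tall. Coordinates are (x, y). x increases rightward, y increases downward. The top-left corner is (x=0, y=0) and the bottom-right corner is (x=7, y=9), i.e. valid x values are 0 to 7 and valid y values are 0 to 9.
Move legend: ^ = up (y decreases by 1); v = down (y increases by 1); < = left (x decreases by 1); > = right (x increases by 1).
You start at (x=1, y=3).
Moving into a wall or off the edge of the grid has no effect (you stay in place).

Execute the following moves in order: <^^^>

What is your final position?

Answer: Final position: (x=1, y=0)

Derivation:
Start: (x=1, y=3)
  < (left): (x=1, y=3) -> (x=0, y=3)
  ^ (up): (x=0, y=3) -> (x=0, y=2)
  ^ (up): (x=0, y=2) -> (x=0, y=1)
  ^ (up): (x=0, y=1) -> (x=0, y=0)
  > (right): (x=0, y=0) -> (x=1, y=0)
Final: (x=1, y=0)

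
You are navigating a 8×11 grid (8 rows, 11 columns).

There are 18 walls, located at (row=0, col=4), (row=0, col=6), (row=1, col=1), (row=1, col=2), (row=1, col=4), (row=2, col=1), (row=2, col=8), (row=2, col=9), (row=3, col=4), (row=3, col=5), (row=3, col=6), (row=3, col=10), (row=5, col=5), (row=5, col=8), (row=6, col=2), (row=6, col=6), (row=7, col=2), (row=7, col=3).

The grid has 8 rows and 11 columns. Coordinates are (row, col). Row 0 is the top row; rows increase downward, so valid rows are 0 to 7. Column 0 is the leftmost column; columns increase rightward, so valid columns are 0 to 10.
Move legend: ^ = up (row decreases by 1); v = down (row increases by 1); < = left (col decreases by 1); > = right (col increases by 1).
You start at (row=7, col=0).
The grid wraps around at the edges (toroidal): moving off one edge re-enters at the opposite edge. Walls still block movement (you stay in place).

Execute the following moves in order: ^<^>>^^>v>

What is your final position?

Start: (row=7, col=0)
  ^ (up): (row=7, col=0) -> (row=6, col=0)
  < (left): (row=6, col=0) -> (row=6, col=10)
  ^ (up): (row=6, col=10) -> (row=5, col=10)
  > (right): (row=5, col=10) -> (row=5, col=0)
  > (right): (row=5, col=0) -> (row=5, col=1)
  ^ (up): (row=5, col=1) -> (row=4, col=1)
  ^ (up): (row=4, col=1) -> (row=3, col=1)
  > (right): (row=3, col=1) -> (row=3, col=2)
  v (down): (row=3, col=2) -> (row=4, col=2)
  > (right): (row=4, col=2) -> (row=4, col=3)
Final: (row=4, col=3)

Answer: Final position: (row=4, col=3)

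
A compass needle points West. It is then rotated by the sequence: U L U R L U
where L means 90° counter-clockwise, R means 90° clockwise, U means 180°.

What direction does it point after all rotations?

Start: West
  U (U-turn (180°)) -> East
  L (left (90° counter-clockwise)) -> North
  U (U-turn (180°)) -> South
  R (right (90° clockwise)) -> West
  L (left (90° counter-clockwise)) -> South
  U (U-turn (180°)) -> North
Final: North

Answer: Final heading: North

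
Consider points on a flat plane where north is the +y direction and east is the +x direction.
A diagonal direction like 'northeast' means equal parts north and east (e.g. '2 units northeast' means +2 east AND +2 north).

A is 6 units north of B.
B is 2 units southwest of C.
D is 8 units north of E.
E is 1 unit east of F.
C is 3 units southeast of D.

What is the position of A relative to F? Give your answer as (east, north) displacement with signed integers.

Place F at the origin (east=0, north=0).
  E is 1 unit east of F: delta (east=+1, north=+0); E at (east=1, north=0).
  D is 8 units north of E: delta (east=+0, north=+8); D at (east=1, north=8).
  C is 3 units southeast of D: delta (east=+3, north=-3); C at (east=4, north=5).
  B is 2 units southwest of C: delta (east=-2, north=-2); B at (east=2, north=3).
  A is 6 units north of B: delta (east=+0, north=+6); A at (east=2, north=9).
Therefore A relative to F: (east=2, north=9).

Answer: A is at (east=2, north=9) relative to F.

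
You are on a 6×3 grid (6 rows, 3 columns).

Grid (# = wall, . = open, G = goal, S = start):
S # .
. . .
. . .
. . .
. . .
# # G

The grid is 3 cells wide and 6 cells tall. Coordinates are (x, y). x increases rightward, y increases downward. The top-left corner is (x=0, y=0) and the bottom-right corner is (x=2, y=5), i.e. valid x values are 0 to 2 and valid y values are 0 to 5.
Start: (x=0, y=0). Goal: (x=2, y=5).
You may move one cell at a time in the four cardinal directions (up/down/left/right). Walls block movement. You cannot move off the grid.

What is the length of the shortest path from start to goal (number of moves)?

BFS from (x=0, y=0) until reaching (x=2, y=5):
  Distance 0: (x=0, y=0)
  Distance 1: (x=0, y=1)
  Distance 2: (x=1, y=1), (x=0, y=2)
  Distance 3: (x=2, y=1), (x=1, y=2), (x=0, y=3)
  Distance 4: (x=2, y=0), (x=2, y=2), (x=1, y=3), (x=0, y=4)
  Distance 5: (x=2, y=3), (x=1, y=4)
  Distance 6: (x=2, y=4)
  Distance 7: (x=2, y=5)  <- goal reached here
One shortest path (7 moves): (x=0, y=0) -> (x=0, y=1) -> (x=1, y=1) -> (x=2, y=1) -> (x=2, y=2) -> (x=2, y=3) -> (x=2, y=4) -> (x=2, y=5)

Answer: Shortest path length: 7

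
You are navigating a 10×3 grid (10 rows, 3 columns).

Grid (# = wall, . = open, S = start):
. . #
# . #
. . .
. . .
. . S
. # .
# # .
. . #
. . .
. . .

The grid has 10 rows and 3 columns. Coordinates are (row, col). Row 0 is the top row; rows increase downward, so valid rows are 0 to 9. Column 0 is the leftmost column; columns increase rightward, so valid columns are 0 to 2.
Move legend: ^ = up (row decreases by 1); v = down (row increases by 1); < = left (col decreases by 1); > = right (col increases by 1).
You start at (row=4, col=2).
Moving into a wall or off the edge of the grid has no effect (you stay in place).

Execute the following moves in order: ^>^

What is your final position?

Start: (row=4, col=2)
  ^ (up): (row=4, col=2) -> (row=3, col=2)
  > (right): blocked, stay at (row=3, col=2)
  ^ (up): (row=3, col=2) -> (row=2, col=2)
Final: (row=2, col=2)

Answer: Final position: (row=2, col=2)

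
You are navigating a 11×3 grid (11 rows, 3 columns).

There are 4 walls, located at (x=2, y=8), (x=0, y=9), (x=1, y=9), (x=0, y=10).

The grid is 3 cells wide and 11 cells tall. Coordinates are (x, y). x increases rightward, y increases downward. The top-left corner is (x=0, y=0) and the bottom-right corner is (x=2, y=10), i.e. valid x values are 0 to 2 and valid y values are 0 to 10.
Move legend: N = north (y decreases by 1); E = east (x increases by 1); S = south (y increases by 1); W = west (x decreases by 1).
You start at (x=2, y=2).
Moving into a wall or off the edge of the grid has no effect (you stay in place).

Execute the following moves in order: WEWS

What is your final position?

Answer: Final position: (x=1, y=3)

Derivation:
Start: (x=2, y=2)
  W (west): (x=2, y=2) -> (x=1, y=2)
  E (east): (x=1, y=2) -> (x=2, y=2)
  W (west): (x=2, y=2) -> (x=1, y=2)
  S (south): (x=1, y=2) -> (x=1, y=3)
Final: (x=1, y=3)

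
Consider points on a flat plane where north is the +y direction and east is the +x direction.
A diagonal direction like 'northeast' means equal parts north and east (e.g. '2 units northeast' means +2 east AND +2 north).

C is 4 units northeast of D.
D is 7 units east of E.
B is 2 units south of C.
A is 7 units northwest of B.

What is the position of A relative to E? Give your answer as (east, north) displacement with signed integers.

Place E at the origin (east=0, north=0).
  D is 7 units east of E: delta (east=+7, north=+0); D at (east=7, north=0).
  C is 4 units northeast of D: delta (east=+4, north=+4); C at (east=11, north=4).
  B is 2 units south of C: delta (east=+0, north=-2); B at (east=11, north=2).
  A is 7 units northwest of B: delta (east=-7, north=+7); A at (east=4, north=9).
Therefore A relative to E: (east=4, north=9).

Answer: A is at (east=4, north=9) relative to E.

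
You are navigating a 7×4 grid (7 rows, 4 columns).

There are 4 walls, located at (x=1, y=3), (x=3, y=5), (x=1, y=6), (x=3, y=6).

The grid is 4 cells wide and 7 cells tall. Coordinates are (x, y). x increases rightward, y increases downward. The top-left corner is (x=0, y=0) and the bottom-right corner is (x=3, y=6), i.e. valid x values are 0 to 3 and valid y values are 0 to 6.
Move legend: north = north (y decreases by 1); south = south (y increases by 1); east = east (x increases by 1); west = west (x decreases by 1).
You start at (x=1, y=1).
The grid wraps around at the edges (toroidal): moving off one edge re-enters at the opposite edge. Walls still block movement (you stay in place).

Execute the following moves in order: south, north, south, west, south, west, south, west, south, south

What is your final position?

Start: (x=1, y=1)
  south (south): (x=1, y=1) -> (x=1, y=2)
  north (north): (x=1, y=2) -> (x=1, y=1)
  south (south): (x=1, y=1) -> (x=1, y=2)
  west (west): (x=1, y=2) -> (x=0, y=2)
  south (south): (x=0, y=2) -> (x=0, y=3)
  west (west): (x=0, y=3) -> (x=3, y=3)
  south (south): (x=3, y=3) -> (x=3, y=4)
  west (west): (x=3, y=4) -> (x=2, y=4)
  south (south): (x=2, y=4) -> (x=2, y=5)
  south (south): (x=2, y=5) -> (x=2, y=6)
Final: (x=2, y=6)

Answer: Final position: (x=2, y=6)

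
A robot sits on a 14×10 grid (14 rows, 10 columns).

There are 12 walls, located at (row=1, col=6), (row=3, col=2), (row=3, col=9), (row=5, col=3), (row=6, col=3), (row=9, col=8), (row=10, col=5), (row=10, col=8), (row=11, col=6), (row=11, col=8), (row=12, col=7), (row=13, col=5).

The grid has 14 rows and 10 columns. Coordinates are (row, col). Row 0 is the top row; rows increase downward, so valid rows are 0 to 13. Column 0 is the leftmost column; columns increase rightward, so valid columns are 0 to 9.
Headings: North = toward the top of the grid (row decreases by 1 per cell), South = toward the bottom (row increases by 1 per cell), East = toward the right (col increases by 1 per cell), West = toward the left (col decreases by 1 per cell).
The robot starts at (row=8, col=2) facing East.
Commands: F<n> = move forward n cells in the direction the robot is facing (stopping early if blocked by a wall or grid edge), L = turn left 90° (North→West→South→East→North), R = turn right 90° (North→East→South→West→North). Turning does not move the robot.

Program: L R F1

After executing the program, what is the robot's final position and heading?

Start: (row=8, col=2), facing East
  L: turn left, now facing North
  R: turn right, now facing East
  F1: move forward 1, now at (row=8, col=3)
Final: (row=8, col=3), facing East

Answer: Final position: (row=8, col=3), facing East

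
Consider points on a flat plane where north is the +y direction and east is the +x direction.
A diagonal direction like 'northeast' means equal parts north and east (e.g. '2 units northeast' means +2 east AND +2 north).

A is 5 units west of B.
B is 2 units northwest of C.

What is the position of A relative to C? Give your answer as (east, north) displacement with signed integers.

Place C at the origin (east=0, north=0).
  B is 2 units northwest of C: delta (east=-2, north=+2); B at (east=-2, north=2).
  A is 5 units west of B: delta (east=-5, north=+0); A at (east=-7, north=2).
Therefore A relative to C: (east=-7, north=2).

Answer: A is at (east=-7, north=2) relative to C.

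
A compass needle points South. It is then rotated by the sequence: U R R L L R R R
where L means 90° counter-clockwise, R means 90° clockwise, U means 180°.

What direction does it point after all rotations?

Start: South
  U (U-turn (180°)) -> North
  R (right (90° clockwise)) -> East
  R (right (90° clockwise)) -> South
  L (left (90° counter-clockwise)) -> East
  L (left (90° counter-clockwise)) -> North
  R (right (90° clockwise)) -> East
  R (right (90° clockwise)) -> South
  R (right (90° clockwise)) -> West
Final: West

Answer: Final heading: West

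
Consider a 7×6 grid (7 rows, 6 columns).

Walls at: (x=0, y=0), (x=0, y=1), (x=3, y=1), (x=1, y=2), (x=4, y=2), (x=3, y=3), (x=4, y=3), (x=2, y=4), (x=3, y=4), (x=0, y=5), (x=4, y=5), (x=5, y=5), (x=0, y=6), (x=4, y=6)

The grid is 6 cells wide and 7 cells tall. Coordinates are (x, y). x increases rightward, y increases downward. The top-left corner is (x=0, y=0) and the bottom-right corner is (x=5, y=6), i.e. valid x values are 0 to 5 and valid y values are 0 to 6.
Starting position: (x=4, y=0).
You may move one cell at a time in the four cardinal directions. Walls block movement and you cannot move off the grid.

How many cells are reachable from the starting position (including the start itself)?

Answer: Reachable cells: 27

Derivation:
BFS flood-fill from (x=4, y=0):
  Distance 0: (x=4, y=0)
  Distance 1: (x=3, y=0), (x=5, y=0), (x=4, y=1)
  Distance 2: (x=2, y=0), (x=5, y=1)
  Distance 3: (x=1, y=0), (x=2, y=1), (x=5, y=2)
  Distance 4: (x=1, y=1), (x=2, y=2), (x=5, y=3)
  Distance 5: (x=3, y=2), (x=2, y=3), (x=5, y=4)
  Distance 6: (x=1, y=3), (x=4, y=4)
  Distance 7: (x=0, y=3), (x=1, y=4)
  Distance 8: (x=0, y=2), (x=0, y=4), (x=1, y=5)
  Distance 9: (x=2, y=5), (x=1, y=6)
  Distance 10: (x=3, y=5), (x=2, y=6)
  Distance 11: (x=3, y=6)
Total reachable: 27 (grid has 28 open cells total)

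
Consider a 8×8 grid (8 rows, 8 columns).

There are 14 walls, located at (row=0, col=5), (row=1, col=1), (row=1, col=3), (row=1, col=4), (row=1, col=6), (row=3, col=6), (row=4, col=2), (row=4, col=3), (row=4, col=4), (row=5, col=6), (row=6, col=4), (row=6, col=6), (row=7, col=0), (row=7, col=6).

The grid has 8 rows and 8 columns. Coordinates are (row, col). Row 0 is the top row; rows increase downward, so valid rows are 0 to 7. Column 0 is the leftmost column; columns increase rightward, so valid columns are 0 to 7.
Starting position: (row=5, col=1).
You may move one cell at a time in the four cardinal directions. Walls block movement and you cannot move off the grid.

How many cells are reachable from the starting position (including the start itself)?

Answer: Reachable cells: 50

Derivation:
BFS flood-fill from (row=5, col=1):
  Distance 0: (row=5, col=1)
  Distance 1: (row=4, col=1), (row=5, col=0), (row=5, col=2), (row=6, col=1)
  Distance 2: (row=3, col=1), (row=4, col=0), (row=5, col=3), (row=6, col=0), (row=6, col=2), (row=7, col=1)
  Distance 3: (row=2, col=1), (row=3, col=0), (row=3, col=2), (row=5, col=4), (row=6, col=3), (row=7, col=2)
  Distance 4: (row=2, col=0), (row=2, col=2), (row=3, col=3), (row=5, col=5), (row=7, col=3)
  Distance 5: (row=1, col=0), (row=1, col=2), (row=2, col=3), (row=3, col=4), (row=4, col=5), (row=6, col=5), (row=7, col=4)
  Distance 6: (row=0, col=0), (row=0, col=2), (row=2, col=4), (row=3, col=5), (row=4, col=6), (row=7, col=5)
  Distance 7: (row=0, col=1), (row=0, col=3), (row=2, col=5), (row=4, col=7)
  Distance 8: (row=0, col=4), (row=1, col=5), (row=2, col=6), (row=3, col=7), (row=5, col=7)
  Distance 9: (row=2, col=7), (row=6, col=7)
  Distance 10: (row=1, col=7), (row=7, col=7)
  Distance 11: (row=0, col=7)
  Distance 12: (row=0, col=6)
Total reachable: 50 (grid has 50 open cells total)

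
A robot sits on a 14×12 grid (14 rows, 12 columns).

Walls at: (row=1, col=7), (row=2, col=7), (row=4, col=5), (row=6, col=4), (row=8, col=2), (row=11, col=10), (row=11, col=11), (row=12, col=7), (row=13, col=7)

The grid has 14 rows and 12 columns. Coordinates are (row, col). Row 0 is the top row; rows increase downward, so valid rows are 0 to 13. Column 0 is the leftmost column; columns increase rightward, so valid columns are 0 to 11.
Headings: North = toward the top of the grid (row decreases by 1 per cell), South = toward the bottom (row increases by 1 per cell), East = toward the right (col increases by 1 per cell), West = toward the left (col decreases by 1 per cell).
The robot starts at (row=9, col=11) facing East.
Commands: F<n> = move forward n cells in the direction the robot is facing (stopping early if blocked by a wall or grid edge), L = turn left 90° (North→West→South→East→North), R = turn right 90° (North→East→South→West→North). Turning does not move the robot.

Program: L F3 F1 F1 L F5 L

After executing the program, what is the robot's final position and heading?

Answer: Final position: (row=4, col=6), facing South

Derivation:
Start: (row=9, col=11), facing East
  L: turn left, now facing North
  F3: move forward 3, now at (row=6, col=11)
  F1: move forward 1, now at (row=5, col=11)
  F1: move forward 1, now at (row=4, col=11)
  L: turn left, now facing West
  F5: move forward 5, now at (row=4, col=6)
  L: turn left, now facing South
Final: (row=4, col=6), facing South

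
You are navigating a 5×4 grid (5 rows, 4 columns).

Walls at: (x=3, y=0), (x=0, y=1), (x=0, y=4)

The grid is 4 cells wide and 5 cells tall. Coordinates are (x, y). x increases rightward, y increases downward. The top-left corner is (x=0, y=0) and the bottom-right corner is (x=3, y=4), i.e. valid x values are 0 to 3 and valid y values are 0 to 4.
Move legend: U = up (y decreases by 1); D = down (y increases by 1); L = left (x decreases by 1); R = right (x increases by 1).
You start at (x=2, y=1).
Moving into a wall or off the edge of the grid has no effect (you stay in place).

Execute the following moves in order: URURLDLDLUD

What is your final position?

Answer: Final position: (x=0, y=3)

Derivation:
Start: (x=2, y=1)
  U (up): (x=2, y=1) -> (x=2, y=0)
  R (right): blocked, stay at (x=2, y=0)
  U (up): blocked, stay at (x=2, y=0)
  R (right): blocked, stay at (x=2, y=0)
  L (left): (x=2, y=0) -> (x=1, y=0)
  D (down): (x=1, y=0) -> (x=1, y=1)
  L (left): blocked, stay at (x=1, y=1)
  D (down): (x=1, y=1) -> (x=1, y=2)
  L (left): (x=1, y=2) -> (x=0, y=2)
  U (up): blocked, stay at (x=0, y=2)
  D (down): (x=0, y=2) -> (x=0, y=3)
Final: (x=0, y=3)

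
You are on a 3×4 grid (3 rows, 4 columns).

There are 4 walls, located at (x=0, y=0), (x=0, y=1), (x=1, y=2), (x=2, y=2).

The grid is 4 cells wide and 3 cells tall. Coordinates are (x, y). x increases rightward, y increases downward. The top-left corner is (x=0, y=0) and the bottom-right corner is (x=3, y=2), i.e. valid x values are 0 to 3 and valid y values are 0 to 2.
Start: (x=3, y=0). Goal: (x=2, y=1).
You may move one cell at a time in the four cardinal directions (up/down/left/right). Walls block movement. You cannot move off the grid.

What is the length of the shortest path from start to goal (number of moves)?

Answer: Shortest path length: 2

Derivation:
BFS from (x=3, y=0) until reaching (x=2, y=1):
  Distance 0: (x=3, y=0)
  Distance 1: (x=2, y=0), (x=3, y=1)
  Distance 2: (x=1, y=0), (x=2, y=1), (x=3, y=2)  <- goal reached here
One shortest path (2 moves): (x=3, y=0) -> (x=2, y=0) -> (x=2, y=1)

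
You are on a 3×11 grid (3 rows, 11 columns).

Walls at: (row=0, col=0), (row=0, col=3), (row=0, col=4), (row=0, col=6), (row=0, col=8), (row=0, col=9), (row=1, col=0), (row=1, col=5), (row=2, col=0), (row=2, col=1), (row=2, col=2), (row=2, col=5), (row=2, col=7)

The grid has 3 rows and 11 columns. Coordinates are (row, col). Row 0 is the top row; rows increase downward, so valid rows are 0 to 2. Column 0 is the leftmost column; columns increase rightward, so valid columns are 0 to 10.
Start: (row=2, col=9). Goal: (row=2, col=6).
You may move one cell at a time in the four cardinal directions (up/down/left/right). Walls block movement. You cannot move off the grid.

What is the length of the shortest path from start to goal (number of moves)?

Answer: Shortest path length: 5

Derivation:
BFS from (row=2, col=9) until reaching (row=2, col=6):
  Distance 0: (row=2, col=9)
  Distance 1: (row=1, col=9), (row=2, col=8), (row=2, col=10)
  Distance 2: (row=1, col=8), (row=1, col=10)
  Distance 3: (row=0, col=10), (row=1, col=7)
  Distance 4: (row=0, col=7), (row=1, col=6)
  Distance 5: (row=2, col=6)  <- goal reached here
One shortest path (5 moves): (row=2, col=9) -> (row=2, col=8) -> (row=1, col=8) -> (row=1, col=7) -> (row=1, col=6) -> (row=2, col=6)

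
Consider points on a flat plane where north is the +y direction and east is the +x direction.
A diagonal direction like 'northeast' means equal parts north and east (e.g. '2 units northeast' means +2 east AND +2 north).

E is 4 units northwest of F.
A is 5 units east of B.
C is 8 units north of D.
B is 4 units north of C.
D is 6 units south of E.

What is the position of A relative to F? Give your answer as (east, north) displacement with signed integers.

Place F at the origin (east=0, north=0).
  E is 4 units northwest of F: delta (east=-4, north=+4); E at (east=-4, north=4).
  D is 6 units south of E: delta (east=+0, north=-6); D at (east=-4, north=-2).
  C is 8 units north of D: delta (east=+0, north=+8); C at (east=-4, north=6).
  B is 4 units north of C: delta (east=+0, north=+4); B at (east=-4, north=10).
  A is 5 units east of B: delta (east=+5, north=+0); A at (east=1, north=10).
Therefore A relative to F: (east=1, north=10).

Answer: A is at (east=1, north=10) relative to F.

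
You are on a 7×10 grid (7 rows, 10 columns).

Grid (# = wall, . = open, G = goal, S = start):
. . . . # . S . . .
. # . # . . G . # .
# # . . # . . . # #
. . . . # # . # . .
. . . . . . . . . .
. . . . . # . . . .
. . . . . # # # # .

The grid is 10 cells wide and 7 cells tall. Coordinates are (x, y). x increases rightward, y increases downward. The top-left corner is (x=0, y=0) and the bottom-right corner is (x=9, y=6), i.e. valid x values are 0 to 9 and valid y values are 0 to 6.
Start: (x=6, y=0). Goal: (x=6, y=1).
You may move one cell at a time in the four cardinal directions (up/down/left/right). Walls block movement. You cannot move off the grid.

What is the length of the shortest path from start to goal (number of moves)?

BFS from (x=6, y=0) until reaching (x=6, y=1):
  Distance 0: (x=6, y=0)
  Distance 1: (x=5, y=0), (x=7, y=0), (x=6, y=1)  <- goal reached here
One shortest path (1 moves): (x=6, y=0) -> (x=6, y=1)

Answer: Shortest path length: 1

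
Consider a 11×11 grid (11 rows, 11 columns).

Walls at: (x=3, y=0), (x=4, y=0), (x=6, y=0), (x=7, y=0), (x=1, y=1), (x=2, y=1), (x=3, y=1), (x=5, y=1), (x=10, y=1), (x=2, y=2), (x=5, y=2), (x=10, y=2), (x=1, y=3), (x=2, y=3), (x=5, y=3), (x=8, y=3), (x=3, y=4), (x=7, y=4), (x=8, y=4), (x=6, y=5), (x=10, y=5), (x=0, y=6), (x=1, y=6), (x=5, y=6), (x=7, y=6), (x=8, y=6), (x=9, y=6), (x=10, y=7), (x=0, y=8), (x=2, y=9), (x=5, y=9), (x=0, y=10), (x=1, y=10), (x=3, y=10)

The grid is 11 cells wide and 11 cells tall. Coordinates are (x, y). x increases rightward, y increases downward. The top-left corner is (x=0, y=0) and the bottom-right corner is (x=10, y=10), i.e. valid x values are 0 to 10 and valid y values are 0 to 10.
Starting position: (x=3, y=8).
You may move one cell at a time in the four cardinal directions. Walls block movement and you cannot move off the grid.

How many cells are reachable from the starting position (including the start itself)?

BFS flood-fill from (x=3, y=8):
  Distance 0: (x=3, y=8)
  Distance 1: (x=3, y=7), (x=2, y=8), (x=4, y=8), (x=3, y=9)
  Distance 2: (x=3, y=6), (x=2, y=7), (x=4, y=7), (x=1, y=8), (x=5, y=8), (x=4, y=9)
  Distance 3: (x=3, y=5), (x=2, y=6), (x=4, y=6), (x=1, y=7), (x=5, y=7), (x=6, y=8), (x=1, y=9), (x=4, y=10)
  Distance 4: (x=2, y=5), (x=4, y=5), (x=0, y=7), (x=6, y=7), (x=7, y=8), (x=0, y=9), (x=6, y=9), (x=5, y=10)
  Distance 5: (x=2, y=4), (x=4, y=4), (x=1, y=5), (x=5, y=5), (x=6, y=6), (x=7, y=7), (x=8, y=8), (x=7, y=9), (x=6, y=10)
  Distance 6: (x=4, y=3), (x=1, y=4), (x=5, y=4), (x=0, y=5), (x=8, y=7), (x=9, y=8), (x=8, y=9), (x=7, y=10)
  Distance 7: (x=4, y=2), (x=3, y=3), (x=0, y=4), (x=6, y=4), (x=9, y=7), (x=10, y=8), (x=9, y=9), (x=8, y=10)
  Distance 8: (x=4, y=1), (x=3, y=2), (x=0, y=3), (x=6, y=3), (x=10, y=9), (x=9, y=10)
  Distance 9: (x=0, y=2), (x=6, y=2), (x=7, y=3), (x=10, y=10)
  Distance 10: (x=0, y=1), (x=6, y=1), (x=1, y=2), (x=7, y=2)
  Distance 11: (x=0, y=0), (x=7, y=1), (x=8, y=2)
  Distance 12: (x=1, y=0), (x=8, y=1), (x=9, y=2)
  Distance 13: (x=2, y=0), (x=8, y=0), (x=9, y=1), (x=9, y=3)
  Distance 14: (x=9, y=0), (x=10, y=3), (x=9, y=4)
  Distance 15: (x=10, y=0), (x=10, y=4), (x=9, y=5)
  Distance 16: (x=8, y=5)
  Distance 17: (x=7, y=5)
Total reachable: 84 (grid has 87 open cells total)

Answer: Reachable cells: 84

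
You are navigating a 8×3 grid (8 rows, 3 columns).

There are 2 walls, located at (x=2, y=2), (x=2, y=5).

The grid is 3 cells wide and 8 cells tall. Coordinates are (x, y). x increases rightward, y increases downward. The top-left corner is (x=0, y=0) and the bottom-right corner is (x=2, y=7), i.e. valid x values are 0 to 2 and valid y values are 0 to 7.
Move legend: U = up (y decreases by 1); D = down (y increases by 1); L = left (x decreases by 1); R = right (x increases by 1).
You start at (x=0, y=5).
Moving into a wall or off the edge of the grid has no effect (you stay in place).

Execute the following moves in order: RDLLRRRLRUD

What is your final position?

Answer: Final position: (x=2, y=7)

Derivation:
Start: (x=0, y=5)
  R (right): (x=0, y=5) -> (x=1, y=5)
  D (down): (x=1, y=5) -> (x=1, y=6)
  L (left): (x=1, y=6) -> (x=0, y=6)
  L (left): blocked, stay at (x=0, y=6)
  R (right): (x=0, y=6) -> (x=1, y=6)
  R (right): (x=1, y=6) -> (x=2, y=6)
  R (right): blocked, stay at (x=2, y=6)
  L (left): (x=2, y=6) -> (x=1, y=6)
  R (right): (x=1, y=6) -> (x=2, y=6)
  U (up): blocked, stay at (x=2, y=6)
  D (down): (x=2, y=6) -> (x=2, y=7)
Final: (x=2, y=7)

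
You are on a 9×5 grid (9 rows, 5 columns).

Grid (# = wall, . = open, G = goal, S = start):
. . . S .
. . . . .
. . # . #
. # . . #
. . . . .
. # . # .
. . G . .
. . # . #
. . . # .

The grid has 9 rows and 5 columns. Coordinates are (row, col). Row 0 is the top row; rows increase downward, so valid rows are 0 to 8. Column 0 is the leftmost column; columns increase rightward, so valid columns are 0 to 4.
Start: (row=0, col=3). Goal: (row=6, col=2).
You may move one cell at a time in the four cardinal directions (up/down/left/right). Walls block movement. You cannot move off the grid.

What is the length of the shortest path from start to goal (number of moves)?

BFS from (row=0, col=3) until reaching (row=6, col=2):
  Distance 0: (row=0, col=3)
  Distance 1: (row=0, col=2), (row=0, col=4), (row=1, col=3)
  Distance 2: (row=0, col=1), (row=1, col=2), (row=1, col=4), (row=2, col=3)
  Distance 3: (row=0, col=0), (row=1, col=1), (row=3, col=3)
  Distance 4: (row=1, col=0), (row=2, col=1), (row=3, col=2), (row=4, col=3)
  Distance 5: (row=2, col=0), (row=4, col=2), (row=4, col=4)
  Distance 6: (row=3, col=0), (row=4, col=1), (row=5, col=2), (row=5, col=4)
  Distance 7: (row=4, col=0), (row=6, col=2), (row=6, col=4)  <- goal reached here
One shortest path (7 moves): (row=0, col=3) -> (row=1, col=3) -> (row=2, col=3) -> (row=3, col=3) -> (row=3, col=2) -> (row=4, col=2) -> (row=5, col=2) -> (row=6, col=2)

Answer: Shortest path length: 7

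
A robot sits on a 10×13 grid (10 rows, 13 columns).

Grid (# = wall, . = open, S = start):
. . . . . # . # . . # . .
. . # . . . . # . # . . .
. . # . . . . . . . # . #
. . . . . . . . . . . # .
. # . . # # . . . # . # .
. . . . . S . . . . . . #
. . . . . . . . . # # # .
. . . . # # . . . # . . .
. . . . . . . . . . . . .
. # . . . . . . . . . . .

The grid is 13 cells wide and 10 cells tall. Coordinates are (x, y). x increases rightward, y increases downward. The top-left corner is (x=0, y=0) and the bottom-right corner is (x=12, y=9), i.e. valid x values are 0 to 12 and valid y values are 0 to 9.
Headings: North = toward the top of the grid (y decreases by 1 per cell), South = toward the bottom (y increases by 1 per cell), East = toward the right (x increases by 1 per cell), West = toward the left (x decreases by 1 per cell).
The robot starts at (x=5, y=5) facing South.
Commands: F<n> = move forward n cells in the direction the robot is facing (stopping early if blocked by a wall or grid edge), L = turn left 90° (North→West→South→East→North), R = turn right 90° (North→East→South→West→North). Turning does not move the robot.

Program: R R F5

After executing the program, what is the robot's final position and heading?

Start: (x=5, y=5), facing South
  R: turn right, now facing West
  R: turn right, now facing North
  F5: move forward 0/5 (blocked), now at (x=5, y=5)
Final: (x=5, y=5), facing North

Answer: Final position: (x=5, y=5), facing North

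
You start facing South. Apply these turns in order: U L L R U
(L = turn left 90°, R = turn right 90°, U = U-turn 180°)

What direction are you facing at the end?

Answer: Final heading: East

Derivation:
Start: South
  U (U-turn (180°)) -> North
  L (left (90° counter-clockwise)) -> West
  L (left (90° counter-clockwise)) -> South
  R (right (90° clockwise)) -> West
  U (U-turn (180°)) -> East
Final: East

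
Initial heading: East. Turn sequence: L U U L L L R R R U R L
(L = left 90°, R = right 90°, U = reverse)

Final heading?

Start: East
  L (left (90° counter-clockwise)) -> North
  U (U-turn (180°)) -> South
  U (U-turn (180°)) -> North
  L (left (90° counter-clockwise)) -> West
  L (left (90° counter-clockwise)) -> South
  L (left (90° counter-clockwise)) -> East
  R (right (90° clockwise)) -> South
  R (right (90° clockwise)) -> West
  R (right (90° clockwise)) -> North
  U (U-turn (180°)) -> South
  R (right (90° clockwise)) -> West
  L (left (90° counter-clockwise)) -> South
Final: South

Answer: Final heading: South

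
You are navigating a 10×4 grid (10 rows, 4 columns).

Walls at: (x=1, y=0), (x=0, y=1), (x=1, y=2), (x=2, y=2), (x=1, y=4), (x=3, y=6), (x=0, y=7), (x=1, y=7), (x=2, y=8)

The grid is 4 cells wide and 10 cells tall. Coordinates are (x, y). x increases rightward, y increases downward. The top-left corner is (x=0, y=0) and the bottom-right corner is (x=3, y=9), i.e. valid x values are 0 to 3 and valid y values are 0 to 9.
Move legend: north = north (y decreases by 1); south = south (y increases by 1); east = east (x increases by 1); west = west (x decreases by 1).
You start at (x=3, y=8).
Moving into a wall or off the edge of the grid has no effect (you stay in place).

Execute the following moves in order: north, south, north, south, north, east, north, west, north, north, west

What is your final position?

Answer: Final position: (x=1, y=5)

Derivation:
Start: (x=3, y=8)
  north (north): (x=3, y=8) -> (x=3, y=7)
  south (south): (x=3, y=7) -> (x=3, y=8)
  north (north): (x=3, y=8) -> (x=3, y=7)
  south (south): (x=3, y=7) -> (x=3, y=8)
  north (north): (x=3, y=8) -> (x=3, y=7)
  east (east): blocked, stay at (x=3, y=7)
  north (north): blocked, stay at (x=3, y=7)
  west (west): (x=3, y=7) -> (x=2, y=7)
  north (north): (x=2, y=7) -> (x=2, y=6)
  north (north): (x=2, y=6) -> (x=2, y=5)
  west (west): (x=2, y=5) -> (x=1, y=5)
Final: (x=1, y=5)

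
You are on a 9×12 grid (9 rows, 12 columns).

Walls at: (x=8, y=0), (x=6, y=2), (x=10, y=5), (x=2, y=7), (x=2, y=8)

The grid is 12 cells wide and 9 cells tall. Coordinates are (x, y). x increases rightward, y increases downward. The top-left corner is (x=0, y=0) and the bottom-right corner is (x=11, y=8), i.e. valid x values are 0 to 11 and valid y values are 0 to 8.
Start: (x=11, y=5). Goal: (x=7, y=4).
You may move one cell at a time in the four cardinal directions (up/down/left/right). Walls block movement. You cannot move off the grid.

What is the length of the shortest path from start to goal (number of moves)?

Answer: Shortest path length: 5

Derivation:
BFS from (x=11, y=5) until reaching (x=7, y=4):
  Distance 0: (x=11, y=5)
  Distance 1: (x=11, y=4), (x=11, y=6)
  Distance 2: (x=11, y=3), (x=10, y=4), (x=10, y=6), (x=11, y=7)
  Distance 3: (x=11, y=2), (x=10, y=3), (x=9, y=4), (x=9, y=6), (x=10, y=7), (x=11, y=8)
  Distance 4: (x=11, y=1), (x=10, y=2), (x=9, y=3), (x=8, y=4), (x=9, y=5), (x=8, y=6), (x=9, y=7), (x=10, y=8)
  Distance 5: (x=11, y=0), (x=10, y=1), (x=9, y=2), (x=8, y=3), (x=7, y=4), (x=8, y=5), (x=7, y=6), (x=8, y=7), (x=9, y=8)  <- goal reached here
One shortest path (5 moves): (x=11, y=5) -> (x=11, y=4) -> (x=10, y=4) -> (x=9, y=4) -> (x=8, y=4) -> (x=7, y=4)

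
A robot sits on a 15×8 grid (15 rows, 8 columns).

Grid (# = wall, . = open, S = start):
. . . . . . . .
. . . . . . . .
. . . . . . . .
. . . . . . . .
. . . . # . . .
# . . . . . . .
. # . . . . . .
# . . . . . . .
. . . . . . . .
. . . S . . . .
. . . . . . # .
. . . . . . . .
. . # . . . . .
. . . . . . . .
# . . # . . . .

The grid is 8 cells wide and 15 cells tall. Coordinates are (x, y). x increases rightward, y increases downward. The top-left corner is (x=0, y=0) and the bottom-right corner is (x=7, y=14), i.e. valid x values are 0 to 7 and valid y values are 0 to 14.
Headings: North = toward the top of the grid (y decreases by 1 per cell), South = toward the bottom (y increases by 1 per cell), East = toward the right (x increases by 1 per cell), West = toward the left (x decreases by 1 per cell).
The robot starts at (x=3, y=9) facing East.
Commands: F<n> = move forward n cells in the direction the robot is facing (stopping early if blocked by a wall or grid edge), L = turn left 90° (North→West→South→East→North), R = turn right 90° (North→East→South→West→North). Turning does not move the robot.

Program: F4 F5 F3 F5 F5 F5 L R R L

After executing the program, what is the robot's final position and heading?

Answer: Final position: (x=7, y=9), facing East

Derivation:
Start: (x=3, y=9), facing East
  F4: move forward 4, now at (x=7, y=9)
  F5: move forward 0/5 (blocked), now at (x=7, y=9)
  F3: move forward 0/3 (blocked), now at (x=7, y=9)
  [×3]F5: move forward 0/5 (blocked), now at (x=7, y=9)
  L: turn left, now facing North
  R: turn right, now facing East
  R: turn right, now facing South
  L: turn left, now facing East
Final: (x=7, y=9), facing East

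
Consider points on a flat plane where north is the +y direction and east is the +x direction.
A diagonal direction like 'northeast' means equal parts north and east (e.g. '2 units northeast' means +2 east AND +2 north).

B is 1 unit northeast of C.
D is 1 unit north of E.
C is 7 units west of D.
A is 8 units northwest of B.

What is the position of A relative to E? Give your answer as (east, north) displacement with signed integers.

Answer: A is at (east=-14, north=10) relative to E.

Derivation:
Place E at the origin (east=0, north=0).
  D is 1 unit north of E: delta (east=+0, north=+1); D at (east=0, north=1).
  C is 7 units west of D: delta (east=-7, north=+0); C at (east=-7, north=1).
  B is 1 unit northeast of C: delta (east=+1, north=+1); B at (east=-6, north=2).
  A is 8 units northwest of B: delta (east=-8, north=+8); A at (east=-14, north=10).
Therefore A relative to E: (east=-14, north=10).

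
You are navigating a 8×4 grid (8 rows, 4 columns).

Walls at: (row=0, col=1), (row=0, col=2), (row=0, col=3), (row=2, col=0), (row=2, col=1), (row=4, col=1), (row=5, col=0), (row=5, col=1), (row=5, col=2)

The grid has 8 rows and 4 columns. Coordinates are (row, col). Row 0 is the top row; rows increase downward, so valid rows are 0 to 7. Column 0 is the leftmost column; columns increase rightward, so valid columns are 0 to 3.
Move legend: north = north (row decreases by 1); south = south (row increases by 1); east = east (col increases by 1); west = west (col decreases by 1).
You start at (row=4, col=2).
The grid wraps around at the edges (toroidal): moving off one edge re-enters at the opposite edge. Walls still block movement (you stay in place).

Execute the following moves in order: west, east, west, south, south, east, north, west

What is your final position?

Start: (row=4, col=2)
  west (west): blocked, stay at (row=4, col=2)
  east (east): (row=4, col=2) -> (row=4, col=3)
  west (west): (row=4, col=3) -> (row=4, col=2)
  south (south): blocked, stay at (row=4, col=2)
  south (south): blocked, stay at (row=4, col=2)
  east (east): (row=4, col=2) -> (row=4, col=3)
  north (north): (row=4, col=3) -> (row=3, col=3)
  west (west): (row=3, col=3) -> (row=3, col=2)
Final: (row=3, col=2)

Answer: Final position: (row=3, col=2)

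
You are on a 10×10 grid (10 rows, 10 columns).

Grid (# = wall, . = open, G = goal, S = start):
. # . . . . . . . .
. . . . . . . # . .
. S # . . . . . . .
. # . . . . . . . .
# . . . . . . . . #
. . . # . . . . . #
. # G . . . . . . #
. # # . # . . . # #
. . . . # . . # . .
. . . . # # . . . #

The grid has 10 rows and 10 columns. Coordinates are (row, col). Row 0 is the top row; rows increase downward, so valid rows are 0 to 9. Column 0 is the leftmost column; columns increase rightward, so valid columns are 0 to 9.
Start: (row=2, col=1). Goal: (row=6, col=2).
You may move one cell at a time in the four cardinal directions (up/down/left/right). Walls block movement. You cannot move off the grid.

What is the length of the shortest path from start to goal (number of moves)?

BFS from (row=2, col=1) until reaching (row=6, col=2):
  Distance 0: (row=2, col=1)
  Distance 1: (row=1, col=1), (row=2, col=0)
  Distance 2: (row=1, col=0), (row=1, col=2), (row=3, col=0)
  Distance 3: (row=0, col=0), (row=0, col=2), (row=1, col=3)
  Distance 4: (row=0, col=3), (row=1, col=4), (row=2, col=3)
  Distance 5: (row=0, col=4), (row=1, col=5), (row=2, col=4), (row=3, col=3)
  Distance 6: (row=0, col=5), (row=1, col=6), (row=2, col=5), (row=3, col=2), (row=3, col=4), (row=4, col=3)
  Distance 7: (row=0, col=6), (row=2, col=6), (row=3, col=5), (row=4, col=2), (row=4, col=4)
  Distance 8: (row=0, col=7), (row=2, col=7), (row=3, col=6), (row=4, col=1), (row=4, col=5), (row=5, col=2), (row=5, col=4)
  Distance 9: (row=0, col=8), (row=2, col=8), (row=3, col=7), (row=4, col=6), (row=5, col=1), (row=5, col=5), (row=6, col=2), (row=6, col=4)  <- goal reached here
One shortest path (9 moves): (row=2, col=1) -> (row=1, col=1) -> (row=1, col=2) -> (row=1, col=3) -> (row=2, col=3) -> (row=3, col=3) -> (row=3, col=2) -> (row=4, col=2) -> (row=5, col=2) -> (row=6, col=2)

Answer: Shortest path length: 9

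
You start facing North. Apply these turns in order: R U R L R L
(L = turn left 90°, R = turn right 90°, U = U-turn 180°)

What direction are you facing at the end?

Answer: Final heading: West

Derivation:
Start: North
  R (right (90° clockwise)) -> East
  U (U-turn (180°)) -> West
  R (right (90° clockwise)) -> North
  L (left (90° counter-clockwise)) -> West
  R (right (90° clockwise)) -> North
  L (left (90° counter-clockwise)) -> West
Final: West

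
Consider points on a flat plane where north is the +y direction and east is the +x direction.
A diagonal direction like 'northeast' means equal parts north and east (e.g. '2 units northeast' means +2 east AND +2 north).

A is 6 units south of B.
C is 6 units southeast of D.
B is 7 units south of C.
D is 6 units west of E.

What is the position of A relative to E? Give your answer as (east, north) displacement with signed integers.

Place E at the origin (east=0, north=0).
  D is 6 units west of E: delta (east=-6, north=+0); D at (east=-6, north=0).
  C is 6 units southeast of D: delta (east=+6, north=-6); C at (east=0, north=-6).
  B is 7 units south of C: delta (east=+0, north=-7); B at (east=0, north=-13).
  A is 6 units south of B: delta (east=+0, north=-6); A at (east=0, north=-19).
Therefore A relative to E: (east=0, north=-19).

Answer: A is at (east=0, north=-19) relative to E.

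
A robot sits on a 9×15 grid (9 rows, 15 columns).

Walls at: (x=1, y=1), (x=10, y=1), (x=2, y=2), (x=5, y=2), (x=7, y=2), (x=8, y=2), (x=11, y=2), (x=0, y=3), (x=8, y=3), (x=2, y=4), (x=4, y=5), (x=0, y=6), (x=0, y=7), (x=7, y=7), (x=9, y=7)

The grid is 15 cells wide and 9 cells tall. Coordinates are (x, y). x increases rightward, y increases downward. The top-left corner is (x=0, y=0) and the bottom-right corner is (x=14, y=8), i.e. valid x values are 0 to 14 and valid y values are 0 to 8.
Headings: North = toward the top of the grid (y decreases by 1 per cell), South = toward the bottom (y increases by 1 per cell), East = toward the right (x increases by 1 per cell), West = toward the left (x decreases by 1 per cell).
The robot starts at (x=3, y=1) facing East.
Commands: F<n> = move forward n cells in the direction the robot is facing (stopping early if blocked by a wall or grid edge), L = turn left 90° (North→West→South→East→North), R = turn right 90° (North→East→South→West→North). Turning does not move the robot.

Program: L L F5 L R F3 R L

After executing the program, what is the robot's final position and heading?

Start: (x=3, y=1), facing East
  L: turn left, now facing North
  L: turn left, now facing West
  F5: move forward 1/5 (blocked), now at (x=2, y=1)
  L: turn left, now facing South
  R: turn right, now facing West
  F3: move forward 0/3 (blocked), now at (x=2, y=1)
  R: turn right, now facing North
  L: turn left, now facing West
Final: (x=2, y=1), facing West

Answer: Final position: (x=2, y=1), facing West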